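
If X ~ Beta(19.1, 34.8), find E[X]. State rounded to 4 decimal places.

0.3544

E[X] = α/(α+β) = 19.1/53.9 = 0.3544.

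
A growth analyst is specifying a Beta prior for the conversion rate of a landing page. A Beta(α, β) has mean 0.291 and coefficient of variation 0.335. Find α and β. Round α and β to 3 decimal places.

α = 6.027, β = 14.684

Var = (CV·μ)² = (0.335×0.291)² = 0.009503.
α+β = μ(1−μ)/Var − 1 = 0.206319/0.009503 − 1 = 20.7102.
Thus α = 0.291·20.7102 = 6.027 and β = 0.709·20.7102 = 14.684.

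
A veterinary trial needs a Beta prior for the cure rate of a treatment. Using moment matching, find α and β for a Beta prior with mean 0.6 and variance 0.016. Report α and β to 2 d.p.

α = 8.40, β = 5.60

By moment matching, α+β = μ(1−μ)/σ² − 1 = (0.6·0.4)/0.016 − 1 = 15.0000 − 1 = 14.0000.
Since α/(α+β) = μ, α = 0.6·14.0000 = 8.40 and β = 0.4·14.0000 = 5.60.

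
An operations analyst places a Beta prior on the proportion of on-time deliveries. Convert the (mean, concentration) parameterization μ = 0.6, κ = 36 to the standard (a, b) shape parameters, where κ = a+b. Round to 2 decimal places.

a = μκ = 0.6×36 = 21.60 and b = (1−μ)κ = 0.4×36 = 14.40.

a = 21.60, b = 14.40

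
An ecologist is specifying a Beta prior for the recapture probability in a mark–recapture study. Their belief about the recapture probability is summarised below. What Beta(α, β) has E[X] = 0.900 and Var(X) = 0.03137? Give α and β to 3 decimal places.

α = 1.682, β = 0.187

Let s = α+β. The Beta variance is μ(1−μ)/(s+1).
So s+1 = μ(1−μ)/σ² = (0.900×0.100)/0.03137 = 0.090000/0.03137 = 2.8690, giving s = 1.8690.
Then α = μs = 0.900×1.8690 = 1.682 and β = (1−μ)s = 0.100×1.8690 = 0.187.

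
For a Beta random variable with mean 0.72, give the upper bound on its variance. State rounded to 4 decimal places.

0.2016

For fixed mean μ the Beta variance is μ(1−μ)/(α+β+1), increasing as α+β decreases.
Its least upper bound (not attained) is μ(1−μ) = 0.72·0.28 = 0.2016.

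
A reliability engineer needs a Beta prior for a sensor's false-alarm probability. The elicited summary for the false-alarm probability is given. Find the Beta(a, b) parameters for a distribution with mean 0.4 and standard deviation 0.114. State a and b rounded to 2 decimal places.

a = 6.99, b = 10.48

First σ² = 0.012996. Setting a = μn, b = (1−μ)n with n = a+b,
μ(1−μ)/(n+1) = 0.012996 ⇒ n+1 = 0.24/0.012996 = 18.4672 ⇒ n = 17.4672.
Hence a = 0.4×17.4672 = 6.99, b = 0.6×17.4672 = 10.48.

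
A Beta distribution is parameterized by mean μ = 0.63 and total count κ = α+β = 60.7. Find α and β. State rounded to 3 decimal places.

α = 38.241, β = 22.459

Split κ in proportion μ : (1−μ): α = 0.63·60.7 = 38.241, β = 60.7 − 38.241 = 22.459.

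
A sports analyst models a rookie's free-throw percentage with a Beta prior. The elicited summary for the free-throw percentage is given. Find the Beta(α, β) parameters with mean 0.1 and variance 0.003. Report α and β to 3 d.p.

By moment matching, α+β = μ(1−μ)/σ² − 1 = (0.1·0.9)/0.003 − 1 = 30.0000 − 1 = 29.0000.
Since α/(α+β) = μ, α = 0.1·29.0000 = 2.900 and β = 0.9·29.0000 = 26.100.

α = 2.900, β = 26.100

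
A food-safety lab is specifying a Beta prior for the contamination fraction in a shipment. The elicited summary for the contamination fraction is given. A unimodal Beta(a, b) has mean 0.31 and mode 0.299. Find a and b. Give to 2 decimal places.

a = 11.33, b = 25.22

Let s = a+b. Mean gives a = μs = 0.31s; mode gives (a−1)/(s−2) = 0.299.
Substituting: 0.31s − 1 = 0.299(s−2) = 0.299s − 0.598, so 0.011s = 0.402 and s = 36.5455.
Then a = 0.31×36.5455 = 11.33 and b = s−a = 25.22.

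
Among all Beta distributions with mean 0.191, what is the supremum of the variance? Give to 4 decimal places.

0.1545

For fixed mean μ the Beta variance is μ(1−μ)/(α+β+1), increasing as α+β decreases.
Its least upper bound (not attained) is μ(1−μ) = 0.191·0.809 = 0.1545.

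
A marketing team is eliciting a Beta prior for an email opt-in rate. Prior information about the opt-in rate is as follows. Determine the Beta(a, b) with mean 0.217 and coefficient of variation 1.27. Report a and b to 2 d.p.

a = 0.27, b = 0.97

σ = CV·μ = 1.27×0.217 = 0.27559, so σ² = 0.075950.
s+1 = μ(1−μ)/σ² = 0.169911/0.075950 = 2.2371, so s = a+b = 1.2371.
a = μs = 0.27, b = (1−μ)s = 0.97.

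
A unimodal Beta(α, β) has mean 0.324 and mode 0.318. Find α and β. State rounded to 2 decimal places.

With s = α+β: μ = α/s and mode = (α−1)/(s−2). Eliminating α = μs,
μs − 1 = m(s−2) ⇒ s(μ−m) = 1−2m ⇒ s = 0.364/0.006 = 60.6667.
So α = μs = 19.66, β = (1−μ)s = 41.01.

α = 19.66, β = 41.01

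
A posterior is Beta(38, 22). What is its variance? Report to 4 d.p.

0.0038

μ = 38/60 = 0.633333; Var = μ(1−μ)/(α+β+1) = 0.2322222/61 = 0.0038.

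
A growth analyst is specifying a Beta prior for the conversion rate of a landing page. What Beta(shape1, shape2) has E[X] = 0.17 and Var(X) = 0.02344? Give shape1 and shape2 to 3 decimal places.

shape1 = 0.853, shape2 = 4.166

Write ν = shape1+shape2; then shape1 = μν and Var = μ(1−μ)/(ν+1).
ν = μ(1−μ)/Var − 1 = 0.1411/0.02344 − 1 = 5.0196.
shape1 = 0.17·5.0196 = 0.853, shape2 = 0.83·5.0196 = 4.166.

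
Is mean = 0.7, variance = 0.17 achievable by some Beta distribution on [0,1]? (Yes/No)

Yes

The Beta variance bound is σ² < μ(1−μ).
Here μ(1−μ) = 0.7×0.3 = 0.21, and 0.17 < 0.21.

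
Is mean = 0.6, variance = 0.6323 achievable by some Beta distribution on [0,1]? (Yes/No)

The Beta variance bound is σ² < μ(1−μ).
Here μ(1−μ) = 0.6×0.4 = 0.24, and 0.6323 ≥ 0.24.

No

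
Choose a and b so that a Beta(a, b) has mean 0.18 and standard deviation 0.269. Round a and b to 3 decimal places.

σ² = 0.269² = 0.072361.
With s = a+b, Var = μ(1−μ)/(s+1), so s+1 = (0.18×0.82)/0.072361 = 2.0398 and s = 1.0398.
a = μs = 0.187, b = (1−μ)s = 0.853.

a = 0.187, b = 0.853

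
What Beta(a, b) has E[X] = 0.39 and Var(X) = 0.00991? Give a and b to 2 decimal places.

Let s = a+b. The Beta variance is μ(1−μ)/(s+1).
So s+1 = μ(1−μ)/σ² = (0.39×0.61)/0.00991 = 0.2379/0.00991 = 24.0061, giving s = 23.0061.
Then a = μs = 0.39×23.0061 = 8.97 and b = (1−μ)s = 0.61×23.0061 = 14.03.

a = 8.97, b = 14.03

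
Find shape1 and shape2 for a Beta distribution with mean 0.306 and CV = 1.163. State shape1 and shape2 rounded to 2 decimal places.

σ = CV·μ = 1.163×0.306 = 0.35588, so σ² = 0.126649.
s+1 = μ(1−μ)/σ² = 0.212364/0.126649 = 1.6768, so s = shape1+shape2 = 0.6768.
shape1 = μs = 0.21, shape2 = (1−μ)s = 0.47.

shape1 = 0.21, shape2 = 0.47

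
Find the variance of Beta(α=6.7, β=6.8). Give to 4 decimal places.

0.0172

α+β = 13.5 and αβ = 45.56, so Var = αβ/[(α+β)²(α+β+1)] = 45.56/2642.625 = 0.0172.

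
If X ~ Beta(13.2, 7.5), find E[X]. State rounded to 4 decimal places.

0.6377

E[X] = α/(α+β) = 13.2/20.7 = 0.6377.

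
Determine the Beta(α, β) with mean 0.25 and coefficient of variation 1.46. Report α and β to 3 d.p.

α = 0.102, β = 0.306

Var = (CV·μ)² = (1.46×0.25)² = 0.133225.
α+β = μ(1−μ)/Var − 1 = 0.1875/0.133225 − 1 = 0.4074.
Thus α = 0.25·0.4074 = 0.102 and β = 0.75·0.4074 = 0.306.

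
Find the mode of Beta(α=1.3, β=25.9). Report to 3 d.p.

0.012

With α,β > 1, mode = (α−1)/(α+β−2) = 0.3/25.2 = 0.012.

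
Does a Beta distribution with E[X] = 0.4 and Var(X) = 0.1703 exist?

A Beta with mean μ has variance μ(1−μ)/(α+β+1) < μ(1−μ).
Here μ(1−μ) = 0.4×0.6 = 0.24, and 0.1703 < 0.24.

Yes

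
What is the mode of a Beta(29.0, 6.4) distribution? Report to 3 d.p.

With α,β > 1, mode = (α−1)/(α+β−2) = 28.0/33.4 = 0.838.

0.838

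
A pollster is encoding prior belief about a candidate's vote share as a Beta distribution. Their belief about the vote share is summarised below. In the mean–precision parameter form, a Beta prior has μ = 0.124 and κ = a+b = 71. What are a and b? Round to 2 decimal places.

a = 8.80, b = 62.20

Split κ in proportion μ : (1−μ): a = 0.124·71 = 8.80, b = 71 − 8.80 = 62.20.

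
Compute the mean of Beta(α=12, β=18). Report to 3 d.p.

E[X] = α/(α+β) = 12/30 = 0.400.

0.400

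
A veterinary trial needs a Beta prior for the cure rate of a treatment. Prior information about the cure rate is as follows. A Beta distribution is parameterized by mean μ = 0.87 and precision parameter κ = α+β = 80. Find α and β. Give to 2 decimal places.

Split κ in proportion μ : (1−μ): α = 0.87·80 = 69.60, β = 80 − 69.60 = 10.40.

α = 69.60, β = 10.40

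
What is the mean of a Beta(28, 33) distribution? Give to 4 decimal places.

The Beta mean is α/(α+β) = 28/(28+33) = 0.4590.

0.4590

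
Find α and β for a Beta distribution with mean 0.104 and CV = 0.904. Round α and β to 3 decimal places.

α = 0.992, β = 8.550

Var = (CV·μ)² = (0.904×0.104)² = 0.008839.
α+β = μ(1−μ)/Var − 1 = 0.093184/0.008839 − 1 = 9.5424.
Thus α = 0.104·9.5424 = 0.992 and β = 0.896·9.5424 = 8.550.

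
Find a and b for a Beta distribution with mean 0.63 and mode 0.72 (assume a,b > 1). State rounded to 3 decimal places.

a = 3.080, b = 1.809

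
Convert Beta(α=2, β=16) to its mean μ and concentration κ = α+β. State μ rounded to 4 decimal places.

μ = 0.1111, κ = 18

κ = α+β = 2+16 = 18; μ = α/κ = 2/18 = 0.1111.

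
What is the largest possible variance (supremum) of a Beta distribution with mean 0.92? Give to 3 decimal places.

Var = μ(1−μ)/(α+β+1), which approaches μ(1−μ) as α+β → 0.
So the supremum is μ(1−μ) = 0.92×0.08 = 0.074.

0.074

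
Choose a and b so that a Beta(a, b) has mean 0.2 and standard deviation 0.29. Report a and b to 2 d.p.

Variance = 0.29² = 0.0841. The moment-matching identity a+b = μ(1−μ)/Var − 1 gives
a+b = 0.16/0.0841 − 1 = 0.9025, so a = μ·0.9025 = 0.18 and b = (1−μ)·0.9025 = 0.72.

a = 0.18, b = 0.72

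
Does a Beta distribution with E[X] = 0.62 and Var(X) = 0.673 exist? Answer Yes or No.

No

The Beta variance bound is σ² < μ(1−μ).
Here μ(1−μ) = 0.62×0.38 = 0.2356, and 0.673 ≥ 0.2356.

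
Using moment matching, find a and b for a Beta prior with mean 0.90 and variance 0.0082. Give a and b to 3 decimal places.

a = 8.978, b = 0.998

Let s = a+b. The Beta variance is μ(1−μ)/(s+1).
So s+1 = μ(1−μ)/σ² = (0.90×0.10)/0.0082 = 0.0900/0.0082 = 10.9756, giving s = 9.9756.
Then a = μs = 0.90×9.9756 = 8.978 and b = (1−μ)s = 0.10×9.9756 = 0.998.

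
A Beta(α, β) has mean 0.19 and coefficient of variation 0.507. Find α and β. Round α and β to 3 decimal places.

σ = CV·μ = 0.507×0.19 = 0.09633, so σ² = 0.009279.
s+1 = μ(1−μ)/σ² = 0.1539/0.009279 = 16.5850, so s = α+β = 15.5850.
α = μs = 2.961, β = (1−μ)s = 12.624.

α = 2.961, β = 12.624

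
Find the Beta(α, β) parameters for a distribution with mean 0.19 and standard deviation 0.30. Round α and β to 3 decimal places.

σ² = 0.30² = 0.0900.
With s = α+β, Var = μ(1−μ)/(s+1), so s+1 = (0.19×0.81)/0.0900 = 1.7100 and s = 0.7100.
α = μs = 0.135, β = (1−μ)s = 0.575.

α = 0.135, β = 0.575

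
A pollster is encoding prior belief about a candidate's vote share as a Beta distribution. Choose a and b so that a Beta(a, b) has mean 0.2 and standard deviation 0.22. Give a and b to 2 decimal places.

a = 0.46, b = 1.84

σ² = 0.22² = 0.0484.
With s = a+b, Var = μ(1−μ)/(s+1), so s+1 = (0.2×0.8)/0.0484 = 3.3058 and s = 2.3058.
a = μs = 0.46, b = (1−μ)s = 1.84.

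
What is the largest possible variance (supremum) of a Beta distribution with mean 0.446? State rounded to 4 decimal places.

Var = μ(1−μ)/(α+β+1), which approaches μ(1−μ) as α+β → 0.
So the supremum is μ(1−μ) = 0.446×0.554 = 0.2471.

0.2471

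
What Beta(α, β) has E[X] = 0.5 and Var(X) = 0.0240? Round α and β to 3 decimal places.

α = 4.708, β = 4.708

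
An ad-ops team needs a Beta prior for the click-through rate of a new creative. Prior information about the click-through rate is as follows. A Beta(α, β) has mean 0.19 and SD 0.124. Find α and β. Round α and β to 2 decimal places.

First σ² = 0.015376. Setting α = μn, β = (1−μ)n with n = α+β,
μ(1−μ)/(n+1) = 0.015376 ⇒ n+1 = 0.1539/0.015376 = 10.0091 ⇒ n = 9.0091.
Hence α = 0.19×9.0091 = 1.71, β = 0.81×9.0091 = 7.30.

α = 1.71, β = 7.30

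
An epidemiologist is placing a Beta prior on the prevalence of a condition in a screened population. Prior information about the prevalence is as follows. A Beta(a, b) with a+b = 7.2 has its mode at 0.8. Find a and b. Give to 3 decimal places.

a = 5.160, b = 2.040

Since the density peak of Beta(a,b) is at (a−1)/(a+b−2),
a = 1 + 0.8(7.2−2) = 5.160 and b = 7.2 − 5.160 = 2.040.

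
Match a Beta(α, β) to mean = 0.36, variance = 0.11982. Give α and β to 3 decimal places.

Write ν = α+β; then α = μν and Var = μ(1−μ)/(ν+1).
ν = μ(1−μ)/Var − 1 = 0.2304/0.11982 − 1 = 0.9229.
α = 0.36·0.9229 = 0.332, β = 0.64·0.9229 = 0.591.

α = 0.332, β = 0.591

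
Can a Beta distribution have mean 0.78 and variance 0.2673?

No

For any Beta, Var(X) < E[X]·(1−E[X]).
Here μ(1−μ) = 0.78×0.22 = 0.1716, and 0.2673 ≥ 0.1716.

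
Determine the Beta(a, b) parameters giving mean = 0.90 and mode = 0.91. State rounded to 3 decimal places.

a = 73.800, b = 8.200

Let s = a+b. Mean gives a = μs = 0.90s; mode gives (a−1)/(s−2) = 0.91.
Substituting: 0.90s − 1 = 0.91(s−2) = 0.91s − 1.82, so -0.01s = -0.82 and s = 82.0000.
Then a = 0.90×82.0000 = 73.800 and b = s−a = 8.200.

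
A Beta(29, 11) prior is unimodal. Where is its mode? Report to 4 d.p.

With α,β > 1, mode = (α−1)/(α+β−2) = 28/38 = 0.7368.

0.7368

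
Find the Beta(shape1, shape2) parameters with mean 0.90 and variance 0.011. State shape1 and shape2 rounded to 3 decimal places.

shape1 = 6.464, shape2 = 0.718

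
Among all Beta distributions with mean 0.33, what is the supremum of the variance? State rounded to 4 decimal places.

Var = μ(1−μ)/(α+β+1), which approaches μ(1−μ) as α+β → 0.
So the supremum is μ(1−μ) = 0.33×0.67 = 0.2211.

0.2211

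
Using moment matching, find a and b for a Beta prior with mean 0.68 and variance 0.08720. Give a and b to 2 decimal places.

a = 1.02, b = 0.48

By moment matching, a+b = μ(1−μ)/σ² − 1 = (0.68·0.32)/0.08720 − 1 = 2.4954 − 1 = 1.4954.
Since a/(a+b) = μ, a = 0.68·1.4954 = 1.02 and b = 0.32·1.4954 = 0.48.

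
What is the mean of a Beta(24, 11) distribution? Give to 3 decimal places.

E[X] = α/(α+β) = 24/35 = 0.686.

0.686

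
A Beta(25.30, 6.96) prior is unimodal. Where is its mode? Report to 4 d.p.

0.8030

With α,β > 1, mode = (α−1)/(α+β−2) = 24.30/30.26 = 0.8030.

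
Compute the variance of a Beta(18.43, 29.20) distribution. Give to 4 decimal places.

α+β = 47.63 and αβ = 538.1560, so Var = αβ/[(α+β)²(α+β+1)] = 538.1560/110322.839847 = 0.0049.

0.0049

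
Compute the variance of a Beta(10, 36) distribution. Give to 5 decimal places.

μ = 10/46 = 0.217391; Var = μ(1−μ)/(α+β+1) = 0.1701323/47 = 0.00362.

0.00362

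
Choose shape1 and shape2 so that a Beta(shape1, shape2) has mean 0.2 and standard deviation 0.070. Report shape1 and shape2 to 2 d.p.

shape1 = 6.33, shape2 = 25.32

First σ² = 0.004900. Setting shape1 = μn, shape2 = (1−μ)n with n = shape1+shape2,
μ(1−μ)/(n+1) = 0.004900 ⇒ n+1 = 0.16/0.004900 = 32.6531 ⇒ n = 31.6531.
Hence shape1 = 0.2×31.6531 = 6.33, shape2 = 0.8×31.6531 = 25.32.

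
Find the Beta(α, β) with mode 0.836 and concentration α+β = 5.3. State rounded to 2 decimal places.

α = 3.76, β = 1.54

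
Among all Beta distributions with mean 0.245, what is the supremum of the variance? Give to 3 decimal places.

For fixed mean μ the Beta variance is μ(1−μ)/(α+β+1), increasing as α+β decreases.
Its least upper bound (not attained) is μ(1−μ) = 0.245·0.755 = 0.185.

0.185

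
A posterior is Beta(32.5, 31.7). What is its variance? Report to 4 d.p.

0.0038

Var = αβ/[(α+β)²(α+β+1)] = (32.5×31.7)/(64.2²×65.2) = 1030.25/268730.928 = 0.0038.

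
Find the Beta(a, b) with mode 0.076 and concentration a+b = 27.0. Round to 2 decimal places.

Since the density peak of Beta(a,b) is at (a−1)/(a+b−2),
a = 1 + 0.076(27.0−2) = 2.90 and b = 27.0 − 2.90 = 24.10.

a = 2.90, b = 24.10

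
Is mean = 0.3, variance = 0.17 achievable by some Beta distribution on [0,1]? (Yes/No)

The Beta variance bound is σ² < μ(1−μ).
Here μ(1−μ) = 0.3×0.7 = 0.21, and 0.17 < 0.21.

Yes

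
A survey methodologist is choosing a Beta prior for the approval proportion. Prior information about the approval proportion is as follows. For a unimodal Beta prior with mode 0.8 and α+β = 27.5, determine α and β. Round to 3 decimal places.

α = 21.400, β = 6.100

Since the density peak of Beta(α,β) is at (α−1)/(α+β−2),
α = 1 + 0.8(27.5−2) = 21.400 and β = 27.5 − 21.400 = 6.100.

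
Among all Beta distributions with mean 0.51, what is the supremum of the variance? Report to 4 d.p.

0.2499

Var = μ(1−μ)/(α+β+1), which approaches μ(1−μ) as α+β → 0.
So the supremum is μ(1−μ) = 0.51×0.49 = 0.2499.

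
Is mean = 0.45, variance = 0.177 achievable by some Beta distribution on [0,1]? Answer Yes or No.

For any Beta, Var(X) < E[X]·(1−E[X]).
Here μ(1−μ) = 0.45×0.55 = 0.2475, and 0.177 < 0.2475.

Yes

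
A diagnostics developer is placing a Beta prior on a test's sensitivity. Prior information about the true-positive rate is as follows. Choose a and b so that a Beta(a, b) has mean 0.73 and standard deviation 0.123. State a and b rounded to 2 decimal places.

a = 8.78, b = 3.25

Variance = 0.123² = 0.015129. The moment-matching identity a+b = μ(1−μ)/Var − 1 gives
a+b = 0.1971/0.015129 − 1 = 12.0280, so a = μ·12.0280 = 8.78 and b = (1−μ)·12.0280 = 3.25.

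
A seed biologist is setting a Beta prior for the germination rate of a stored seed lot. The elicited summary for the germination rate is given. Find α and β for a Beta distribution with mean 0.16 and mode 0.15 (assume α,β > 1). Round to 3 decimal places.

α = 11.200, β = 58.800

Let s = α+β. Mean gives α = μs = 0.16s; mode gives (α−1)/(s−2) = 0.15.
Substituting: 0.16s − 1 = 0.15(s−2) = 0.15s − 0.30, so 0.01s = 0.70 and s = 70.0000.
Then α = 0.16×70.0000 = 11.200 and β = s−α = 58.800.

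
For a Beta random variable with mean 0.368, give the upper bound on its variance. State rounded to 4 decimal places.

0.2326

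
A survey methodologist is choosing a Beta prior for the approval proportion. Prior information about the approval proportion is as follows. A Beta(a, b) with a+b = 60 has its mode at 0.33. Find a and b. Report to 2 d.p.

a = 20.14, b = 39.86

For a,b>1 the mode is (a−1)/(a+b−2), so a = mode·(κ−2)+1 = 0.33×58+1 = 20.14.
And b = (1−mode)·(κ−2)+1 = 0.67×58+1 = 39.86.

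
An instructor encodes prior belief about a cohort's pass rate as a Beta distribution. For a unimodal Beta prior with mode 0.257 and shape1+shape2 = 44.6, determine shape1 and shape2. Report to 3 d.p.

shape1 = 11.948, shape2 = 32.652

Mode = (shape1−1)/(κ−2) with κ = shape1+shape2, so shape1−1 = 0.257·42.6 = 10.948.
shape1 = 11.948; shape2 = κ − shape1 = 32.652.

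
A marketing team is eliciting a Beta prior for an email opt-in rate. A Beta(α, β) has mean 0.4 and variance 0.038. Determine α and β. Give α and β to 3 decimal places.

By moment matching, α+β = μ(1−μ)/σ² − 1 = (0.4·0.6)/0.038 − 1 = 6.3158 − 1 = 5.3158.
Since α/(α+β) = μ, α = 0.4·5.3158 = 2.126 and β = 0.6·5.3158 = 3.189.

α = 2.126, β = 3.189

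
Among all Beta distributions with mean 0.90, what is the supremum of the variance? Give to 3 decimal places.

0.090

Var = μ(1−μ)/(α+β+1), which approaches μ(1−μ) as α+β → 0.
So the supremum is μ(1−μ) = 0.90×0.10 = 0.090.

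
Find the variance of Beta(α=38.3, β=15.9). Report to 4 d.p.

0.0038

μ = 38.3/54.2 = 0.706642; Var = μ(1−μ)/(α+β+1) = 0.2072991/55.2 = 0.0038.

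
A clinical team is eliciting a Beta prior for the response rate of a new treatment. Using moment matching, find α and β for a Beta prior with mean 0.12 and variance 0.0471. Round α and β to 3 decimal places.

By moment matching, α+β = μ(1−μ)/σ² − 1 = (0.12·0.88)/0.0471 − 1 = 2.2420 − 1 = 1.2420.
Since α/(α+β) = μ, α = 0.12·1.2420 = 0.149 and β = 0.88·1.2420 = 1.093.

α = 0.149, β = 1.093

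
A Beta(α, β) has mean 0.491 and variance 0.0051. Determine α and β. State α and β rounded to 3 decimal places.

Write ν = α+β; then α = μν and Var = μ(1−μ)/(ν+1).
ν = μ(1−μ)/Var − 1 = 0.249919/0.0051 − 1 = 48.0037.
α = 0.491·48.0037 = 23.570, β = 0.509·48.0037 = 24.434.

α = 23.570, β = 24.434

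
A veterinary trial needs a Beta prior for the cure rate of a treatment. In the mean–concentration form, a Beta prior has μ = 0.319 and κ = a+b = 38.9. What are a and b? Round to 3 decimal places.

a = 12.409, b = 26.491

a = μκ = 0.319×38.9 = 12.409 and b = (1−μ)κ = 0.681×38.9 = 26.491.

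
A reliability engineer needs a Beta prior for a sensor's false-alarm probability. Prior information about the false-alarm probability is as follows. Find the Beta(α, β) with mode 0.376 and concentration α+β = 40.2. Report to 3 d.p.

For α,β>1 the mode is (α−1)/(α+β−2), so α = mode·(κ−2)+1 = 0.376×38.2+1 = 15.363.
And β = (1−mode)·(κ−2)+1 = 0.624×38.2+1 = 24.837.

α = 15.363, β = 24.837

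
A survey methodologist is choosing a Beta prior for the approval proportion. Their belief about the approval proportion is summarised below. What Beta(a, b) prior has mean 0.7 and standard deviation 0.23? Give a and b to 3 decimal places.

Variance = 0.23² = 0.0529. The moment-matching identity a+b = μ(1−μ)/Var − 1 gives
a+b = 0.21/0.0529 − 1 = 2.9698, so a = μ·2.9698 = 2.079 and b = (1−μ)·2.9698 = 0.891.

a = 2.079, b = 0.891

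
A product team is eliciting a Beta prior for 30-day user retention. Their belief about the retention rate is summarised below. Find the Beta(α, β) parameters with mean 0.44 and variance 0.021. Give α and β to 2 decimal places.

α = 4.72, β = 6.01

Write ν = α+β; then α = μν and Var = μ(1−μ)/(ν+1).
ν = μ(1−μ)/Var − 1 = 0.2464/0.021 − 1 = 10.7333.
α = 0.44·10.7333 = 4.72, β = 0.56·10.7333 = 6.01.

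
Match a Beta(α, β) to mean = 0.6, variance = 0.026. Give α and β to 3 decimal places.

α = 4.938, β = 3.292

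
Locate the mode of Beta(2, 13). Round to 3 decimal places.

With α,β > 1, mode = (α−1)/(α+β−2) = 1/13 = 0.077.

0.077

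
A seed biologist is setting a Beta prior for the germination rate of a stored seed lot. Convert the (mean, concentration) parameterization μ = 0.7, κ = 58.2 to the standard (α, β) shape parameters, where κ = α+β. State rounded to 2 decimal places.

Split κ in proportion μ : (1−μ): α = 0.7·58.2 = 40.74, β = 58.2 − 40.74 = 17.46.

α = 40.74, β = 17.46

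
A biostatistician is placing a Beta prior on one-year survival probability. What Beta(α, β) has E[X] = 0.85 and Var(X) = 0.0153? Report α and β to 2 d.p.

α = 6.23, β = 1.10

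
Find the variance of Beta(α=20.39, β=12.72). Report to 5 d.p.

0.00694

Var = αβ/[(α+β)²(α+β+1)] = (20.39×12.72)/(33.11²×34.11) = 259.3608/37393.841331 = 0.00694.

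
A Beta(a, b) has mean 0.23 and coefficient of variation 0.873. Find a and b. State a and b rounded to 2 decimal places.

Var = (CV·μ)² = (0.873×0.23)² = 0.040317.
a+b = μ(1−μ)/Var − 1 = 0.1771/0.040317 − 1 = 3.3927.
Thus a = 0.23·3.3927 = 0.78 and b = 0.77·3.3927 = 2.61.

a = 0.78, b = 2.61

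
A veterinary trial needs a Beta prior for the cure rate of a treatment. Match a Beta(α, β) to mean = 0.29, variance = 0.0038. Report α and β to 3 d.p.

α = 15.423, β = 37.761

Write ν = α+β; then α = μν and Var = μ(1−μ)/(ν+1).
ν = μ(1−μ)/Var − 1 = 0.2059/0.0038 − 1 = 53.1842.
α = 0.29·53.1842 = 15.423, β = 0.71·53.1842 = 37.761.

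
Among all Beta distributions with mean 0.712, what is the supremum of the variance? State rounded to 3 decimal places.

0.205

Var = μ(1−μ)/(α+β+1), which approaches μ(1−μ) as α+β → 0.
So the supremum is μ(1−μ) = 0.712×0.288 = 0.205.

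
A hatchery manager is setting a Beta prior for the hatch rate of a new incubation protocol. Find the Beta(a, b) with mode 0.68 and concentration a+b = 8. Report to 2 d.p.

For a,b>1 the mode is (a−1)/(a+b−2), so a = mode·(κ−2)+1 = 0.68×6+1 = 5.08.
And b = (1−mode)·(κ−2)+1 = 0.32×6+1 = 2.92.

a = 5.08, b = 2.92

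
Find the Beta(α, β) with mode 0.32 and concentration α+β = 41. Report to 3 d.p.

Since the density peak of Beta(α,β) is at (α−1)/(α+β−2),
α = 1 + 0.32(41−2) = 13.480 and β = 41 − 13.480 = 27.520.

α = 13.480, β = 27.520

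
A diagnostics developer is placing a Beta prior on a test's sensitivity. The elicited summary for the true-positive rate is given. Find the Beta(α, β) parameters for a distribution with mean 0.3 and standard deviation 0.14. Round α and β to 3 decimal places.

α = 2.914, β = 6.800

σ² = 0.14² = 0.0196.
With s = α+β, Var = μ(1−μ)/(s+1), so s+1 = (0.3×0.7)/0.0196 = 10.7143 and s = 9.7143.
α = μs = 2.914, β = (1−μ)s = 6.800.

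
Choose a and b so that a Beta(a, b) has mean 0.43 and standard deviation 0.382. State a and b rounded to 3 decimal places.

a = 0.292, b = 0.387

σ² = 0.382² = 0.145924.
With s = a+b, Var = μ(1−μ)/(s+1), so s+1 = (0.43×0.57)/0.145924 = 1.6796 and s = 0.6796.
a = μs = 0.292, b = (1−μ)s = 0.387.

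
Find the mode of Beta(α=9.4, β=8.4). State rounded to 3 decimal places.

0.532

The density x^(α−1)(1−x)^(β−1) is maximised at (α−1)/(α+β−2) = 8.4/15.8 = 0.532.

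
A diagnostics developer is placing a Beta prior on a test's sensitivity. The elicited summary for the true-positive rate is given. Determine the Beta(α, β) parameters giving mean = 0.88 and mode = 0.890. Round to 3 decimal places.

Let s = α+β. Mean gives α = μs = 0.88s; mode gives (α−1)/(s−2) = 0.890.
Substituting: 0.88s − 1 = 0.890(s−2) = 0.890s − 1.780, so -0.010s = -0.780 and s = 78.0000.
Then α = 0.88×78.0000 = 68.640 and β = s−α = 9.360.

α = 68.640, β = 9.360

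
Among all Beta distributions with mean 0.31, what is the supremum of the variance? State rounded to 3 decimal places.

For fixed mean μ the Beta variance is μ(1−μ)/(α+β+1), increasing as α+β decreases.
Its least upper bound (not attained) is μ(1−μ) = 0.31·0.69 = 0.214.

0.214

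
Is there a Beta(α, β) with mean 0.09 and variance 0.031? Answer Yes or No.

The Beta variance bound is σ² < μ(1−μ).
Here μ(1−μ) = 0.09×0.91 = 0.0819, and 0.031 < 0.0819.

Yes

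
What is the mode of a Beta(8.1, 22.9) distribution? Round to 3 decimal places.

0.245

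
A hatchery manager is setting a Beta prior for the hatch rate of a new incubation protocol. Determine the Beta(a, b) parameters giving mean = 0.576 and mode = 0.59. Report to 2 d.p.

Let s = a+b. Mean gives a = μs = 0.576s; mode gives (a−1)/(s−2) = 0.59.
Substituting: 0.576s − 1 = 0.59(s−2) = 0.59s − 1.18, so -0.014s = -0.18 and s = 12.8571.
Then a = 0.576×12.8571 = 7.41 and b = s−a = 5.45.

a = 7.41, b = 5.45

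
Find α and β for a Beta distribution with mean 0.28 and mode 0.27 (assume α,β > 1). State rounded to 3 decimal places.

α = 12.880, β = 33.120

Let s = α+β. Mean gives α = μs = 0.28s; mode gives (α−1)/(s−2) = 0.27.
Substituting: 0.28s − 1 = 0.27(s−2) = 0.27s − 0.54, so 0.01s = 0.46 and s = 46.0000.
Then α = 0.28×46.0000 = 12.880 and β = s−α = 33.120.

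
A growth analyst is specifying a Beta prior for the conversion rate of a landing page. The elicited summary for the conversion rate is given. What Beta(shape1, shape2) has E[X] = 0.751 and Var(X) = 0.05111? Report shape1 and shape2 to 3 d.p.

shape1 = 1.997, shape2 = 0.662

Let s = shape1+shape2. The Beta variance is μ(1−μ)/(s+1).
So s+1 = μ(1−μ)/σ² = (0.751×0.249)/0.05111 = 0.186999/0.05111 = 3.6588, giving s = 2.6588.
Then shape1 = μs = 0.751×2.6588 = 1.997 and shape2 = (1−μ)s = 0.249×2.6588 = 0.662.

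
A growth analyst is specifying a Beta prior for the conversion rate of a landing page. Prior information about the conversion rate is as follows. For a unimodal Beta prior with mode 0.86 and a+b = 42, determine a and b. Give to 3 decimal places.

a = 35.400, b = 6.600

For a,b>1 the mode is (a−1)/(a+b−2), so a = mode·(κ−2)+1 = 0.86×40+1 = 35.400.
And b = (1−mode)·(κ−2)+1 = 0.14×40+1 = 6.600.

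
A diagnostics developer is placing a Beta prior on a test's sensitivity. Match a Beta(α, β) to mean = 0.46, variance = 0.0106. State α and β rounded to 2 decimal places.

α = 10.32, β = 12.11

Let s = α+β. The Beta variance is μ(1−μ)/(s+1).
So s+1 = μ(1−μ)/σ² = (0.46×0.54)/0.0106 = 0.2484/0.0106 = 23.4340, giving s = 22.4340.
Then α = μs = 0.46×22.4340 = 10.32 and β = (1−μ)s = 0.54×22.4340 = 12.11.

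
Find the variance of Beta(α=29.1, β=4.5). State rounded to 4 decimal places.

0.0034

α+β = 33.6 and αβ = 130.95, so Var = αβ/[(α+β)²(α+β+1)] = 130.95/39062.016 = 0.0034.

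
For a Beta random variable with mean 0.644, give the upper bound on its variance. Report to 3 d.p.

0.229

Var = μ(1−μ)/(α+β+1), which approaches μ(1−μ) as α+β → 0.
So the supremum is μ(1−μ) = 0.644×0.356 = 0.229.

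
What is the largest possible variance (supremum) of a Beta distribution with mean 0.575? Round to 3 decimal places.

0.244

Var = μ(1−μ)/(α+β+1), which approaches μ(1−μ) as α+β → 0.
So the supremum is μ(1−μ) = 0.575×0.425 = 0.244.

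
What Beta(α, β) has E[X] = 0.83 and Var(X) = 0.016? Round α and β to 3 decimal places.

By moment matching, α+β = μ(1−μ)/σ² − 1 = (0.83·0.17)/0.016 − 1 = 8.8188 − 1 = 7.8188.
Since α/(α+β) = μ, α = 0.83·7.8188 = 6.490 and β = 0.17·7.8188 = 1.329.

α = 6.490, β = 1.329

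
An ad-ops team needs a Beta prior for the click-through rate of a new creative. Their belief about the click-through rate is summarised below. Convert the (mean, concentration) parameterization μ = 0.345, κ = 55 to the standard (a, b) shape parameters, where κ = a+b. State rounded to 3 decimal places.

a = 18.975, b = 36.025

Split κ in proportion μ : (1−μ): a = 0.345·55 = 18.975, b = 55 − 18.975 = 36.025.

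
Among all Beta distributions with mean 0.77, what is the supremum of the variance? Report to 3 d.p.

For fixed mean μ the Beta variance is μ(1−μ)/(α+β+1), increasing as α+β decreases.
Its least upper bound (not attained) is μ(1−μ) = 0.77·0.23 = 0.177.

0.177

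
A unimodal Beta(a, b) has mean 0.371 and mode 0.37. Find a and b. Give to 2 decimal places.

Let s = a+b. Mean gives a = μs = 0.371s; mode gives (a−1)/(s−2) = 0.37.
Substituting: 0.371s − 1 = 0.37(s−2) = 0.37s − 0.74, so 0.001s = 0.26 and s = 260.0000.
Then a = 0.371×260.0000 = 96.46 and b = s−a = 163.54.

a = 96.46, b = 163.54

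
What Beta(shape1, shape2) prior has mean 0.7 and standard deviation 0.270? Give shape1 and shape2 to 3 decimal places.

shape1 = 1.316, shape2 = 0.564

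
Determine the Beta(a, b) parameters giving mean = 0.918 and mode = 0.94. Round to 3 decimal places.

a = 36.720, b = 3.280

With s = a+b: μ = a/s and mode = (a−1)/(s−2). Eliminating a = μs,
μs − 1 = m(s−2) ⇒ s(μ−m) = 1−2m ⇒ s = -0.88/-0.022 = 40.0000.
So a = μs = 36.720, b = (1−μ)s = 3.280.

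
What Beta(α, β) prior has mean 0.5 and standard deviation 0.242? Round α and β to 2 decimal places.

α = 1.63, β = 1.63

Variance = 0.242² = 0.058564. The moment-matching identity α+β = μ(1−μ)/Var − 1 gives
α+β = 0.25/0.058564 − 1 = 3.2688, so α = μ·3.2688 = 1.63 and β = (1−μ)·3.2688 = 1.63.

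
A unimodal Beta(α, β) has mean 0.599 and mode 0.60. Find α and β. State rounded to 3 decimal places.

With s = α+β: μ = α/s and mode = (α−1)/(s−2). Eliminating α = μs,
μs − 1 = m(s−2) ⇒ s(μ−m) = 1−2m ⇒ s = -0.20/-0.001 = 200.0000.
So α = μs = 119.800, β = (1−μ)s = 80.200.

α = 119.800, β = 80.200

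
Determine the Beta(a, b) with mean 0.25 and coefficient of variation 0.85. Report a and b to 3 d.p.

a = 0.788, b = 2.364

σ = CV·μ = 0.85×0.25 = 0.21250, so σ² = 0.045156.
s+1 = μ(1−μ)/σ² = 0.1875/0.045156 = 4.1522, so s = a+b = 3.1522.
a = μs = 0.788, b = (1−μ)s = 2.364.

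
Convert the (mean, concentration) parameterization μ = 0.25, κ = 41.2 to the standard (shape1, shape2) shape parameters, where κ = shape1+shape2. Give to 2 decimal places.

shape1 = 10.30, shape2 = 30.90

Split κ in proportion μ : (1−μ): shape1 = 0.25·41.2 = 10.30, shape2 = 41.2 − 10.30 = 30.90.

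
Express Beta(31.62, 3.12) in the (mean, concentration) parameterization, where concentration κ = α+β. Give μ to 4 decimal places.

κ = α+β = 31.62+3.12 = 34.74; μ = α/κ = 31.62/34.74 = 0.9102.

μ = 0.9102, κ = 34.74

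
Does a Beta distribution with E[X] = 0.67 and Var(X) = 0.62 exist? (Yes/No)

No

For any Beta, Var(X) < E[X]·(1−E[X]).
Here μ(1−μ) = 0.67×0.33 = 0.2211, and 0.62 ≥ 0.2211.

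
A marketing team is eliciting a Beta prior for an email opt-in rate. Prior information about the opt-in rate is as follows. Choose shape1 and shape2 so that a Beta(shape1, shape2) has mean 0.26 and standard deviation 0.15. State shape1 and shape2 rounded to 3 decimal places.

shape1 = 1.963, shape2 = 5.588

σ² = 0.15² = 0.0225.
With s = shape1+shape2, Var = μ(1−μ)/(s+1), so s+1 = (0.26×0.74)/0.0225 = 8.5511 and s = 7.5511.
shape1 = μs = 1.963, shape2 = (1−μ)s = 5.588.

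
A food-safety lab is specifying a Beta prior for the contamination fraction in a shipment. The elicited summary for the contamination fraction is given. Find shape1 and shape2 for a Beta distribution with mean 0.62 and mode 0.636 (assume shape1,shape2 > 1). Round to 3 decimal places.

shape1 = 10.540, shape2 = 6.460

With s = shape1+shape2: μ = shape1/s and mode = (shape1−1)/(s−2). Eliminating shape1 = μs,
μs − 1 = m(s−2) ⇒ s(μ−m) = 1−2m ⇒ s = -0.272/-0.016 = 17.0000.
So shape1 = μs = 10.540, shape2 = (1−μ)s = 6.460.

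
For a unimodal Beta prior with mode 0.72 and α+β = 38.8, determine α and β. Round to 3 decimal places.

For α,β>1 the mode is (α−1)/(α+β−2), so α = mode·(κ−2)+1 = 0.72×36.8+1 = 27.496.
And β = (1−mode)·(κ−2)+1 = 0.28×36.8+1 = 11.304.

α = 27.496, β = 11.304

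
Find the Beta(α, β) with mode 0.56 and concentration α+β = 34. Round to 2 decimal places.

α = 18.92, β = 15.08

Mode = (α−1)/(κ−2) with κ = α+β, so α−1 = 0.56·32 = 17.92.
α = 18.92; β = κ − α = 15.08.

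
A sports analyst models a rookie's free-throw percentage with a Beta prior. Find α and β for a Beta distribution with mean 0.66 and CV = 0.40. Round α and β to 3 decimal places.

σ = CV·μ = 0.40×0.66 = 0.26400, so σ² = 0.069696.
s+1 = μ(1−μ)/σ² = 0.2244/0.069696 = 3.2197, so s = α+β = 2.2197.
α = μs = 1.465, β = (1−μ)s = 0.755.

α = 1.465, β = 0.755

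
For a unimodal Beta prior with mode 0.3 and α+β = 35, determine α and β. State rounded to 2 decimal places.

For α,β>1 the mode is (α−1)/(α+β−2), so α = mode·(κ−2)+1 = 0.3×33+1 = 10.90.
And β = (1−mode)·(κ−2)+1 = 0.7×33+1 = 24.10.

α = 10.90, β = 24.10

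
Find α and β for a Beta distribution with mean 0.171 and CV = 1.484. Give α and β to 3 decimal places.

α = 0.205, β = 0.996

σ = CV·μ = 1.484×0.171 = 0.25376, so σ² = 0.064396.
s+1 = μ(1−μ)/σ² = 0.141759/0.064396 = 2.2014, so s = α+β = 1.2014.
α = μs = 0.205, β = (1−μ)s = 0.996.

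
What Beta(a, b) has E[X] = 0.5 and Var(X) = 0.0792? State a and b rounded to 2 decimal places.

a = 1.08, b = 1.08

By moment matching, a+b = μ(1−μ)/σ² − 1 = (0.5·0.5)/0.0792 − 1 = 3.1566 − 1 = 2.1566.
Since a/(a+b) = μ, a = 0.5·2.1566 = 1.08 and b = 0.5·2.1566 = 1.08.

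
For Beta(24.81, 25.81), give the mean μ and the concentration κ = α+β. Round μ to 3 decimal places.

κ = α+β = 24.81+25.81 = 50.62; μ = α/κ = 24.81/50.62 = 0.490.

μ = 0.490, κ = 50.62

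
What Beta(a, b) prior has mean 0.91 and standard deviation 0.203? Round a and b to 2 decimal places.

a = 0.90, b = 0.09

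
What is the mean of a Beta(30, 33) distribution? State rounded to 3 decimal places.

0.476

The Beta mean is α/(α+β) = 30/(30+33) = 0.476.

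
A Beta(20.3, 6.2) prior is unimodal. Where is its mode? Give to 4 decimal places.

The density x^(α−1)(1−x)^(β−1) is maximised at (α−1)/(α+β−2) = 19.3/24.5 = 0.7878.

0.7878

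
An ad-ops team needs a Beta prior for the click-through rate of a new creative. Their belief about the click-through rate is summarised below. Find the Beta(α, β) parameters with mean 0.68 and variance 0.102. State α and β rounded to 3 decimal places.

By moment matching, α+β = μ(1−μ)/σ² − 1 = (0.68·0.32)/0.102 − 1 = 2.1333 − 1 = 1.1333.
Since α/(α+β) = μ, α = 0.68·1.1333 = 0.771 and β = 0.32·1.1333 = 0.363.

α = 0.771, β = 0.363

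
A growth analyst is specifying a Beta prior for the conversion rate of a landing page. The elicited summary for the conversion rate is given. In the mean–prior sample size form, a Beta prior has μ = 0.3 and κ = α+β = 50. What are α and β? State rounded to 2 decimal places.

α = 15.00, β = 35.00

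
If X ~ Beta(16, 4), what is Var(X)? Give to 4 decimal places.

μ = 16/20 = 0.800000; Var = μ(1−μ)/(α+β+1) = 0.1600000/21 = 0.0076.

0.0076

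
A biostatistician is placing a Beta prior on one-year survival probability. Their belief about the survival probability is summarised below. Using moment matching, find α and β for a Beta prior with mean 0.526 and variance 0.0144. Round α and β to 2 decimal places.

Let s = α+β. The Beta variance is μ(1−μ)/(s+1).
So s+1 = μ(1−μ)/σ² = (0.526×0.474)/0.0144 = 0.249324/0.0144 = 17.3142, giving s = 16.3142.
Then α = μs = 0.526×16.3142 = 8.58 and β = (1−μ)s = 0.474×16.3142 = 7.73.

α = 8.58, β = 7.73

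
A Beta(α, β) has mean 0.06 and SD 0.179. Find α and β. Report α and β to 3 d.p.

α = 0.046, β = 0.715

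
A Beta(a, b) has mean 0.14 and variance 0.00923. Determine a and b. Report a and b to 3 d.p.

a = 1.686, b = 10.358

Write ν = a+b; then a = μν and Var = μ(1−μ)/(ν+1).
ν = μ(1−μ)/Var − 1 = 0.1204/0.00923 − 1 = 12.0444.
a = 0.14·12.0444 = 1.686, b = 0.86·12.0444 = 10.358.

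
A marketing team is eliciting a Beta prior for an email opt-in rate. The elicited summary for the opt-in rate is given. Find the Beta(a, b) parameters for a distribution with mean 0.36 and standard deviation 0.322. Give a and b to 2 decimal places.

a = 0.44, b = 0.78

σ² = 0.322² = 0.103684.
With s = a+b, Var = μ(1−μ)/(s+1), so s+1 = (0.36×0.64)/0.103684 = 2.2221 and s = 1.2221.
a = μs = 0.44, b = (1−μ)s = 0.78.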